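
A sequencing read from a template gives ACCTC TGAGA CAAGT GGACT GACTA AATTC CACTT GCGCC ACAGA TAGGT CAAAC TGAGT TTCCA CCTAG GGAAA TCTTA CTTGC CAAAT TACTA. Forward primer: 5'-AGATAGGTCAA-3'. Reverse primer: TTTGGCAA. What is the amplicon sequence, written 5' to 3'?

5'-AGATAGGTCAAACTGAGTTTCCACCTAGGGAAATCTTACTTGCCAAA-3'

Scanning the template, AGATAGGTCAA occurs at positions 43–53; this primer anneals to the bottom strand there with its 3' end pointing downstream.
The reverse primer's reverse complement is TTGCCAAA, which matches the template at positions 82–89.
The product is the template from position 43 through 89 (47 bp).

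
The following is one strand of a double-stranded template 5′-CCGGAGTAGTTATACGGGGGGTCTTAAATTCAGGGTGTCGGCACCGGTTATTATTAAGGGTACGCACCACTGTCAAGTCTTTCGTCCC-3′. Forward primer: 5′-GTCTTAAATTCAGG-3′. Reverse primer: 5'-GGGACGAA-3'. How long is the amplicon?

Scanning the template, GTCTTAAATTCAGG occurs at positions 21–34; this primer anneals to the bottom strand there with its 3' end pointing downstream.
Reverse complement of the reverse primer: TTCGTCCC. This occurs on the top strand at positions 81–88.
The product runs from position 21 to position 88, so its length is 88 − 21 + 1 = 68 bp.

68 bp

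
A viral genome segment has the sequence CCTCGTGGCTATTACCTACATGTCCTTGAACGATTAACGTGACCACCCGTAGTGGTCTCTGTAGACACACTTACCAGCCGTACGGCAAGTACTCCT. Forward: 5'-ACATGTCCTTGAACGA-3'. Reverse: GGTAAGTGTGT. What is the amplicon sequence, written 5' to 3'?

5'-ACATGTCCTTGAACGATTAACGTGACCACCCGTAGTGGTCTCTGTAGACACACTTACC-3'

The forward primer matches the template at positions 18–33.
Taking the reverse complement of GGTAAGTGTGT gives ACACACTTACC, found at positions 65–75 on the template; the primer anneals here to the top strand with its 3' end pointing upstream.
The product is the template from position 18 through 75 (58 bp).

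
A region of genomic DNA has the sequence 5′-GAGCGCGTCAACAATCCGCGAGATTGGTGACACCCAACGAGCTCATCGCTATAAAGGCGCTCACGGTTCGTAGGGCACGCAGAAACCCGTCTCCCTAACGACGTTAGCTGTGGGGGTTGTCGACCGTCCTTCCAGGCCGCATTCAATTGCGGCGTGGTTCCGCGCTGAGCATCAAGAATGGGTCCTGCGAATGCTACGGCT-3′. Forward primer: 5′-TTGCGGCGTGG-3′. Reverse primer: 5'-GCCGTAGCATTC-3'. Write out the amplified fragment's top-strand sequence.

The forward primer matches the template at positions 147–157.
Reverse complement of the reverse primer: GAATGCTACGGC. This occurs on the top strand at positions 189–200.
The product is the template from position 147 through 200 (54 bp).

5'-TTGCGGCGTGGTTCCGCGCTGAGCATCAAGAATGGGTCCTGCGAATGCTACGGC-3'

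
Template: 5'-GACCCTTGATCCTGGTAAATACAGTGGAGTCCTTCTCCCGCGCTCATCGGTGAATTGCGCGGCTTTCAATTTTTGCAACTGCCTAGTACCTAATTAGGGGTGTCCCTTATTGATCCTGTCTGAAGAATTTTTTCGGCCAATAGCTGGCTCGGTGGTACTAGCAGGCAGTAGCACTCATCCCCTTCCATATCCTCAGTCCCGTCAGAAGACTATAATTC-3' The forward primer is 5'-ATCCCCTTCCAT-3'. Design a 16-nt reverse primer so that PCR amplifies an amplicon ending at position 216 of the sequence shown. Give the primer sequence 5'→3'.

The forward primer binds at positions 177–188; the product's 3' end on the top strand is position 216.
The reverse primer anneals to the top strand over positions 201–216, i.e. to GTCAGAAGACTATAAT.
Its sequence written 5'→3' is the reverse complement: ATTATAGTCTTCTGAC.

5'-ATTATAGTCTTCTGAC-3'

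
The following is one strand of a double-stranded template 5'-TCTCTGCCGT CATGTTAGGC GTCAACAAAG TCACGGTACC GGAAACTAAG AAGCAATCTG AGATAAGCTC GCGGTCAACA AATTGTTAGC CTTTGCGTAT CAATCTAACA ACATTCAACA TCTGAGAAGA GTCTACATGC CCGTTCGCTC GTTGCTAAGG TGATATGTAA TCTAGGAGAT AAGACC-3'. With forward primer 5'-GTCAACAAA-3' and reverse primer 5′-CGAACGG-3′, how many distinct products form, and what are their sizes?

Two products: 127 bp, 74 bp

The forward primer GTCAACAAA matches the top strand at positions 21–29, 74–82.
The reverse primer's reverse complement is CCGTTCG, matching at positions 141–147.
Each forward site pairs with the reverse site to give a product ending at position 147: sizes 127, 74 bp.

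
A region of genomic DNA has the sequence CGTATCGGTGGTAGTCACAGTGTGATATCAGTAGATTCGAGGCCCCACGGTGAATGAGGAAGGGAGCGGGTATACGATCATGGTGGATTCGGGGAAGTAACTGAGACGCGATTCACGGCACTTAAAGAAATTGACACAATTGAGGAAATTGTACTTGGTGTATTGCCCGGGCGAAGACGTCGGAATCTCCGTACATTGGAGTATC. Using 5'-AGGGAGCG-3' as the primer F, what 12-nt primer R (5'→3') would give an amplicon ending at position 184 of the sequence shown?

The forward primer binds at positions 61–68; the product's 3' end on the top strand is position 184.
The reverse primer anneals to the top strand over positions 173–184, i.e. to GAAGACGTCGGA.
Its sequence written 5'→3' is the reverse complement: TCCGACGTCTTC.

5'-TCCGACGTCTTC-3'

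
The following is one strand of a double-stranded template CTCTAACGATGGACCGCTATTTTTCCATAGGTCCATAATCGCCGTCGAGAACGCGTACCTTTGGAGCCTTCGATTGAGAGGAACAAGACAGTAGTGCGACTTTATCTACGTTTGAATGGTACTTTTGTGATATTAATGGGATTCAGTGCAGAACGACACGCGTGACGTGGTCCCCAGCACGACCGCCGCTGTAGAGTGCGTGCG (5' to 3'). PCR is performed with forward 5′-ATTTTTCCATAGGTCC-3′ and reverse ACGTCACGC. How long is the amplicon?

150 bp

Forward primer ATTTTTCCATAGGTCC is found on the top strand at positions 19–34.
Reverse complement of the reverse primer: GCGTGACGT. This occurs on the top strand at positions 160–168.
Amplicon spans positions 19–168: 150 bp.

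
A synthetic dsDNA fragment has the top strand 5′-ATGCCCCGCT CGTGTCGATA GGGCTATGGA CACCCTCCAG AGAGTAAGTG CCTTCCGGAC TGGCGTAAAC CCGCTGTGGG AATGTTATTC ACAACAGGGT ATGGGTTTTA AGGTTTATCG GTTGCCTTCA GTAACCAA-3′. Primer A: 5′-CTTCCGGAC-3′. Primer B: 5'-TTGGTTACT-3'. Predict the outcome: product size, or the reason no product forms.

Yes — an 87 bp product.

Primer A (CTTCCGGAC) matches the top strand at positions 52–60; it acts as a forward primer.
Primer B's reverse complement is AGTAACCAA, matching the top strand at positions 130–138; it acts as a reverse primer.
The 3' ends face each other across positions 52–138, giving an 87 bp product.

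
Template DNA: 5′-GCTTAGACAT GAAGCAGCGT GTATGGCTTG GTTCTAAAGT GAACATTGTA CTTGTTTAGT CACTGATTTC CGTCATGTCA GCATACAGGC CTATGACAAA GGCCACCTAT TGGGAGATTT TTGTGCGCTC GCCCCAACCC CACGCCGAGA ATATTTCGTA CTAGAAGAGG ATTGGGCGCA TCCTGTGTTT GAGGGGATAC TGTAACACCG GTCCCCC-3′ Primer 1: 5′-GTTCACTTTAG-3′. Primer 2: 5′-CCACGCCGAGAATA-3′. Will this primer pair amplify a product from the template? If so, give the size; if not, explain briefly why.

No product — the primers' 3' ends point away from each other.

Primer 1 (GTTCACTTTAG) has reverse complement CTAAAGTGAAC, which matches the top strand at positions 34–44; primer 1 anneals to the top strand there with its 3' end pointing upstream toward position 34.
Primer 2 (CCACGCCGAGAATA) matches the top strand directly at positions 140–153; it anneals to the bottom strand with its 3' end pointing downstream toward position 153.
The 3' ends diverge (primer 1 extends toward position 1, primer 2 toward position 217), so the primers never converge on a shared product.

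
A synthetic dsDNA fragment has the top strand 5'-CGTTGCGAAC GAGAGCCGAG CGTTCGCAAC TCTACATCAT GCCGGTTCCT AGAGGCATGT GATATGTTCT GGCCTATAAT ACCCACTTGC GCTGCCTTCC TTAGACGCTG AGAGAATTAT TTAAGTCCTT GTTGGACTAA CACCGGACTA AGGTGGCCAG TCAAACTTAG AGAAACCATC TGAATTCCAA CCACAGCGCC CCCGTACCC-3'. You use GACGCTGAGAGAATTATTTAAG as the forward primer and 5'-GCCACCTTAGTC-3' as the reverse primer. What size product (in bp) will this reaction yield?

Forward primer GACGCTGAGAGAATTATTTAAG is found on the top strand at positions 104–125.
Taking the reverse complement of GCCACCTTAGTC gives GACTAAGGTGGC, found at positions 146–157 on the template; the primer anneals here to the top strand with its 3' end pointing upstream.
The product runs from position 104 to position 157, so its length is 157 − 104 + 1 = 54 bp.

54 bp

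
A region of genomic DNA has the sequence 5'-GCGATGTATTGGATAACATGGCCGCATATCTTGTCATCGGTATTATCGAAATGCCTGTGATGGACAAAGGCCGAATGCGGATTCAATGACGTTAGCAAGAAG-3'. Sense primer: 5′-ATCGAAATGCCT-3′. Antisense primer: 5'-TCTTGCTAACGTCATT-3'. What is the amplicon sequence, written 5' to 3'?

5'-ATCGAAATGCCTGTGATGGACAAAGGCCGAATGCGGATTCAATGACGTTAGCAAGA-3'

The forward primer matches the template at positions 45–56.
Reverse complement of the reverse primer: AATGACGTTAGCAAGA. This occurs on the top strand at positions 85–100.
The product is the template from position 45 through 100 (56 bp).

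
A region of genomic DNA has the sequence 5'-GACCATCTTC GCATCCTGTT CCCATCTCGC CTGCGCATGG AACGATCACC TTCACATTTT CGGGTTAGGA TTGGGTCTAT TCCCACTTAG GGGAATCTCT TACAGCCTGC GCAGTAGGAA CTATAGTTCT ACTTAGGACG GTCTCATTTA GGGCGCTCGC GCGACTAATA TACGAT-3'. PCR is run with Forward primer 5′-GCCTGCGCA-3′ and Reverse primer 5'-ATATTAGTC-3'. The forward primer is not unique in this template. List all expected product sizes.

143 bp, 67 bp

The forward primer GCCTGCGCA matches the top strand at positions 29–37, 105–113.
The reverse primer's reverse complement is GACTAATAT, matching at positions 163–171.
Each forward site pairs with the reverse site to give a product ending at position 171: sizes 143, 67 bp.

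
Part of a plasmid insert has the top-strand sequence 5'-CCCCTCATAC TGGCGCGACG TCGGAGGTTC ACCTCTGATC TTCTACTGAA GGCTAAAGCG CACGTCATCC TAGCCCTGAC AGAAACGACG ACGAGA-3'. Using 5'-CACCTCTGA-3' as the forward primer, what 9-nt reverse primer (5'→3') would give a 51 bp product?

The forward primer binds at positions 30–38, so a 51 bp product ends at position 30 + 51 − 1 = 80.
The reverse primer anneals to the top strand over positions 72–80, i.e. to AGCCCTGAC.
Its sequence written 5'→3' is the reverse complement: GTCAGGGCT.

5'-GTCAGGGCT-3'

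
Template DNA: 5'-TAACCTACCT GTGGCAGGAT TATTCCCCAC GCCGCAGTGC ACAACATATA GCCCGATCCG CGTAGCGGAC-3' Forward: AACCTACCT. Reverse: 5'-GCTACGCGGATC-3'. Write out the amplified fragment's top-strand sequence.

The forward primer matches the template at positions 2–10.
The reverse primer's reverse complement is GATCCGCGTAGC, which matches the template at positions 55–66.
The product is the template from position 2 through 66 (65 bp).

5'-AACCTACCTGTGGCAGGATTATTCCCCACGCCGCAGTGCACAACATATAGCCCGATCCGCGTAGC-3'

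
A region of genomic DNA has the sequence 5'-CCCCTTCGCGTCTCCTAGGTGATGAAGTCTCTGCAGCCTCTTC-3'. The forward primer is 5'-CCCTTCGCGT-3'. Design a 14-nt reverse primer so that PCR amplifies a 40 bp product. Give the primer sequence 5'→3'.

5'-AGAGGCTGCAGAGA-3'

The forward primer binds at positions 2–11, so a 40 bp product ends at position 2 + 40 − 1 = 41.
The reverse primer anneals to the top strand over positions 28–41, i.e. to TCTCTGCAGCCTCT.
Its sequence written 5'→3' is the reverse complement: AGAGGCTGCAGAGA.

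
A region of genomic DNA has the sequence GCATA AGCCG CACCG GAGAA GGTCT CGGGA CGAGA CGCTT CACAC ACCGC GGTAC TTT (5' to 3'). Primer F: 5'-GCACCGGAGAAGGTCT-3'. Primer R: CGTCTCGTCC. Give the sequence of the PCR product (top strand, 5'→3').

Scanning the template, GCACCGGAGAAGGTCT occurs at positions 10–25; this primer anneals to the bottom strand there with its 3' end pointing downstream.
The reverse primer's reverse complement is GGACGAGACG, which matches the template at positions 28–37.
The product is the template from position 10 through 37 (28 bp).

5'-GCACCGGAGAAGGTCTCGGGACGAGACG-3'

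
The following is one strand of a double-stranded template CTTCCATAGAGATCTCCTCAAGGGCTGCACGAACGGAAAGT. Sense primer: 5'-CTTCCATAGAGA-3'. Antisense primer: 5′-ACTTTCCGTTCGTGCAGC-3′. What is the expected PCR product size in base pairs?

41 bp

Forward primer CTTCCATAGAGA is found on the top strand at positions 1–12.
Taking the reverse complement of ACTTTCCGTTCGTGCAGC gives GCTGCACGAACGGAAAGT, found at positions 24–41 on the template; the primer anneals here to the top strand with its 3' end pointing upstream.
Product length = (reverse-primer end) − (forward-primer start) + 1 = 41 − 1 + 1 = 41 bp.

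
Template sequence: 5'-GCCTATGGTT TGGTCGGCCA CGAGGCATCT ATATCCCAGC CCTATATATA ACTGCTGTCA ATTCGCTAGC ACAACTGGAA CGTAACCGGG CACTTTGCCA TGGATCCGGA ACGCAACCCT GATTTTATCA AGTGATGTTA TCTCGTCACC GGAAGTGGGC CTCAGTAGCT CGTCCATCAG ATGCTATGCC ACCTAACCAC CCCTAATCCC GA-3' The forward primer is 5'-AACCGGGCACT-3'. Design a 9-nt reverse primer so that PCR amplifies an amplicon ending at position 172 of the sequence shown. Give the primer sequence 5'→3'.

The forward primer binds at positions 84–94; the product's 3' end on the top strand is position 172.
The reverse primer anneals to the top strand over positions 164–172, i.e. to AGTAGCTCG.
Its sequence written 5'→3' is the reverse complement: CGAGCTACT.

5'-CGAGCTACT-3'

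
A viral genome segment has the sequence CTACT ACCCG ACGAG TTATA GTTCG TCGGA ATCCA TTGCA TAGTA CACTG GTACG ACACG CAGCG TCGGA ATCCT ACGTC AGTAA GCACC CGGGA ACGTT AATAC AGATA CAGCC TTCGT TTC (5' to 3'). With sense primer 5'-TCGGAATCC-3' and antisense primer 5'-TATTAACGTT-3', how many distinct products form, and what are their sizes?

The forward primer TCGGAATCC matches the top strand at positions 26–34, 66–74.
The reverse primer's reverse complement is AACGTTAATA, matching at positions 95–104.
Each forward site pairs with the reverse site to give a product ending at position 104: sizes 79, 39 bp.

Two products: 79 bp, 39 bp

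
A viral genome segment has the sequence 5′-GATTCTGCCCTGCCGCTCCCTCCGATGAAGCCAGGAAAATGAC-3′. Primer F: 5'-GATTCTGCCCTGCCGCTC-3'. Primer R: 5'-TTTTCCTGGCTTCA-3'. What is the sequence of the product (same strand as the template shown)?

Scanning the template, GATTCTGCCCTGCCGCTC occurs at positions 1–18; this primer anneals to the bottom strand there with its 3' end pointing downstream.
The reverse primer's reverse complement is TGAAGCCAGGAAAA, which matches the template at positions 26–39.
The product is the template from position 1 through 39 (39 bp).

5'-GATTCTGCCCTGCCGCTCCCTCCGATGAAGCCAGGAAAA-3'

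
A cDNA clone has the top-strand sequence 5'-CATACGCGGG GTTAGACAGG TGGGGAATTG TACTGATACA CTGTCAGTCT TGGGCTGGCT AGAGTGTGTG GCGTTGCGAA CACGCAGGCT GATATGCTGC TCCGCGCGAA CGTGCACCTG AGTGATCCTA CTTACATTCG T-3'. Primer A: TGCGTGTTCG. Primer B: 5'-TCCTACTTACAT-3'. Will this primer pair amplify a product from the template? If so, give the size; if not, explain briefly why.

Primer A (TGCGTGTTCG) has reverse complement CGAACACGCA, which matches the top strand at positions 77–86; primer A anneals to the top strand there with its 3' end pointing upstream toward position 77.
Primer B (TCCTACTTACAT) matches the top strand directly at positions 126–137; it anneals to the bottom strand with its 3' end pointing downstream toward position 137.
The 3' ends diverge (primer A extends toward position 1, primer B toward position 141), so the primers never converge on a shared product.

No product — the primers' 3' ends point away from each other.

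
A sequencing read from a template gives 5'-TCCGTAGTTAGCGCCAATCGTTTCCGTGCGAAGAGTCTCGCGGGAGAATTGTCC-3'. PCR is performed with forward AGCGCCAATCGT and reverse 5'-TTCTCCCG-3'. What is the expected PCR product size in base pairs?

39 bp

Scanning the template, AGCGCCAATCGT occurs at positions 10–21; this primer anneals to the bottom strand there with its 3' end pointing downstream.
Taking the reverse complement of TTCTCCCG gives CGGGAGAA, found at positions 41–48 on the template; the primer anneals here to the top strand with its 3' end pointing upstream.
The product runs from position 10 to position 48, so its length is 48 − 10 + 1 = 39 bp.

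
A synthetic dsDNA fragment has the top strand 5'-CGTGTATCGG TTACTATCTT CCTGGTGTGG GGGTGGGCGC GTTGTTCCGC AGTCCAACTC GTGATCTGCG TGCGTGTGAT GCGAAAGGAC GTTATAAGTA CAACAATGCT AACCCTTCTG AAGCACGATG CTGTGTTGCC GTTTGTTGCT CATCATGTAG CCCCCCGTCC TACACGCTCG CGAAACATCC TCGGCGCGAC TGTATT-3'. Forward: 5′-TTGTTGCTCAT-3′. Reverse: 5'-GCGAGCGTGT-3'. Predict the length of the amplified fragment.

The forward primer matches the template at positions 143–153.
Taking the reverse complement of GCGAGCGTGT gives ACACGCTCGC, found at positions 172–181 on the template; the primer anneals here to the top strand with its 3' end pointing upstream.
Product length = (reverse-primer end) − (forward-primer start) + 1 = 181 − 143 + 1 = 39 bp.

39 bp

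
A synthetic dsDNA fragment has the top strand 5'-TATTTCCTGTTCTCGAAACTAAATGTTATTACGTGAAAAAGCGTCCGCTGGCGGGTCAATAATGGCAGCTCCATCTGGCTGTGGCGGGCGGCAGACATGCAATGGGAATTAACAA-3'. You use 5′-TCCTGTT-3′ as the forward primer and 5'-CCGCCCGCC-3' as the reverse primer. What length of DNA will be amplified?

Forward primer TCCTGTT is found on the top strand at positions 5–11.
The reverse primer's reverse complement is GGCGGGCGG, which matches the template at positions 83–91.
Product length = (reverse-primer end) − (forward-primer start) + 1 = 91 − 5 + 1 = 87 bp.

87 bp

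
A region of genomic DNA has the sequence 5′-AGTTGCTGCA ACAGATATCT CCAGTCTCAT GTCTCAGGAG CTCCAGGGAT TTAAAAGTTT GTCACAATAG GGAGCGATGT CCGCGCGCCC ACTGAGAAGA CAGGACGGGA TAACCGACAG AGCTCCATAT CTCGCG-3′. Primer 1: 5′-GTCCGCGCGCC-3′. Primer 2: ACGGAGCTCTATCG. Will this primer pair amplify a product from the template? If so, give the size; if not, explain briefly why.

Primer 2 (ACGGAGCTCTATCG) does not match the top strand, and its reverse complement CGATAGAGCTCCGT does not match either.
With no annealing site for primer 2, no amplification occurs.

No product — primer 2 has no binding site in the template.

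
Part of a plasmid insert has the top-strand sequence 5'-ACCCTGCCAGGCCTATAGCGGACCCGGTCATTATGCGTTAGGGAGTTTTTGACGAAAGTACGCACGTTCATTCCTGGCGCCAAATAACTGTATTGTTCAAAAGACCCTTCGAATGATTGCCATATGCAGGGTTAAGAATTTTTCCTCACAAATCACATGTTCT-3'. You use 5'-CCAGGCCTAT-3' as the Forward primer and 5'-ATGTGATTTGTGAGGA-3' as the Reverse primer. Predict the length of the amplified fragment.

Forward primer CCAGGCCTAT is found on the top strand at positions 7–16.
Taking the reverse complement of ATGTGATTTGTGAGGA gives TCCTCACAAATCACAT, found at positions 143–158 on the template; the primer anneals here to the top strand with its 3' end pointing upstream.
Product length = (reverse-primer end) − (forward-primer start) + 1 = 158 − 7 + 1 = 152 bp.

152 bp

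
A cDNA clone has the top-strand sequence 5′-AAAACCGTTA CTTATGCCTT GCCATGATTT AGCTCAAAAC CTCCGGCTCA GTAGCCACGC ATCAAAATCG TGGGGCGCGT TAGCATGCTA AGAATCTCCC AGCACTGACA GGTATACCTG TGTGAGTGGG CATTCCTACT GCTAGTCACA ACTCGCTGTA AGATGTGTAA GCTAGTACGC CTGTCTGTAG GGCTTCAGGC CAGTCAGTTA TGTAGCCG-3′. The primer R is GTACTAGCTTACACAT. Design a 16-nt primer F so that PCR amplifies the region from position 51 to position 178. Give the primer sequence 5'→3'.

The reverse primer's reverse complement ATGTGTAAGCTAGTAC matches the template at positions 163–178; the product starts at position 51.
The forward primer is identical to the top strand over positions 51–66: GTAGCCACGCATCAAA.

5'-GTAGCCACGCATCAAA-3'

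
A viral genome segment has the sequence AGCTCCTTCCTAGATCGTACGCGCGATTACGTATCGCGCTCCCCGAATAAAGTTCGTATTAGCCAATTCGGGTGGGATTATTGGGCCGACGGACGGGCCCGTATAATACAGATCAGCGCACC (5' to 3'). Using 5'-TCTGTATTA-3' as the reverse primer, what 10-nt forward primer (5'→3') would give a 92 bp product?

The reverse primer's reverse complement TAATACAGA matches the template at positions 104–112, so the product ends at position 112.
A 92 bp product then starts at position 112 − 92 + 1 = 21.
The forward primer is identical to the top strand there: GCGCGATTAC.

5'-GCGCGATTAC-3'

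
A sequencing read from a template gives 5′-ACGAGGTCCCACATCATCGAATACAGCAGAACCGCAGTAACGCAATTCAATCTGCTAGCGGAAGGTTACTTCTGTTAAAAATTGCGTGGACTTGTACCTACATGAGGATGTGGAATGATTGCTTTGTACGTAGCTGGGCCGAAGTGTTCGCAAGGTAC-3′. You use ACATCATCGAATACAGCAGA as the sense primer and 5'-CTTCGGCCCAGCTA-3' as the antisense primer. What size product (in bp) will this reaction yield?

134 bp

The forward primer matches the template at positions 11–30.
The reverse primer's reverse complement is TAGCTGGGCCGAAG, which matches the template at positions 131–144.
Amplicon spans positions 11–144: 134 bp.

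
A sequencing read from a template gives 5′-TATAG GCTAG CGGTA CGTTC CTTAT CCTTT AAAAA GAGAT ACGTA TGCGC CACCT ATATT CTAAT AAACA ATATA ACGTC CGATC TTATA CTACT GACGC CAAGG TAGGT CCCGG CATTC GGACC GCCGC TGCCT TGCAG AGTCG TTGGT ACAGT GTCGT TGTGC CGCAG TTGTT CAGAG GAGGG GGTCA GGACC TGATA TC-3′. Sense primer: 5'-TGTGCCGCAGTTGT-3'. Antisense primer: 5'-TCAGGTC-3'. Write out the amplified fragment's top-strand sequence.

Forward primer TGTGCCGCAGTTGT is found on the top strand at positions 161–174.
The reverse primer's reverse complement is GACCTGA, which matches the template at positions 192–198.
The product is the template from position 161 through 198 (38 bp).

5'-TGTGCCGCAGTTGTTCAGAGGAGGGGGTCAGGACCTGA-3'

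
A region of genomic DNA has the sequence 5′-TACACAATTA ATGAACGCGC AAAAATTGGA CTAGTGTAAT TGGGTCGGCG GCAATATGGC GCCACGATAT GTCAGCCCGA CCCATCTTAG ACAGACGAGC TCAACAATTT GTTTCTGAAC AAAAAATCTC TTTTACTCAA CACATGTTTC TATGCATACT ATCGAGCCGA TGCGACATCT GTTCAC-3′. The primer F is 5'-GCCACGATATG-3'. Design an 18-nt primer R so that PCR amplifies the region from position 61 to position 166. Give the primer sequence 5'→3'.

5'-CTCGATAGTATGCATAGA-3'

The product's 3' end on the top strand is position 166.
The reverse primer anneals to the top strand over positions 149–166, i.e. to TCTATGCATACTATCGAG.
Its sequence written 5'→3' is the reverse complement: CTCGATAGTATGCATAGA.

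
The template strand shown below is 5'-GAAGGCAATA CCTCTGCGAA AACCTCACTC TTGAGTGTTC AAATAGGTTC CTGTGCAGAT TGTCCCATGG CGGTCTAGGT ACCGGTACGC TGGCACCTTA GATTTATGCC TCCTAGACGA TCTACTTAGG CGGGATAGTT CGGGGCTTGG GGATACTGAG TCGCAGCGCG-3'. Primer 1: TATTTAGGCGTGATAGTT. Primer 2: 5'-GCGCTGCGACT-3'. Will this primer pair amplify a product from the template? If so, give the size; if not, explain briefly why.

Primer 1 (TATTTAGGCGTGATAGTT) does not match the top strand, and its reverse complement AACTATCACGCCTAAATA does not match either.
With no annealing site for primer 1, no amplification occurs.

No product — primer 1 has no binding site in the template.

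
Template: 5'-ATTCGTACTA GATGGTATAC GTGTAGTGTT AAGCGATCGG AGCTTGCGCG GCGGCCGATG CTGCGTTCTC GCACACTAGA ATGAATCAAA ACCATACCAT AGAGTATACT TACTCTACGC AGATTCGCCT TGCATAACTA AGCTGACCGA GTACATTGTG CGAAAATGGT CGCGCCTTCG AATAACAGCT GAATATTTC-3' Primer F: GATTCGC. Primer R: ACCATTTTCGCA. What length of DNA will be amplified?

Scanning the template, GATTCGC occurs at positions 122–128; this primer anneals to the bottom strand there with its 3' end pointing downstream.
Taking the reverse complement of ACCATTTTCGCA gives TGCGAAAATGGT, found at positions 159–170 on the template; the primer anneals here to the top strand with its 3' end pointing upstream.
Amplicon spans positions 122–170: 49 bp.

49 bp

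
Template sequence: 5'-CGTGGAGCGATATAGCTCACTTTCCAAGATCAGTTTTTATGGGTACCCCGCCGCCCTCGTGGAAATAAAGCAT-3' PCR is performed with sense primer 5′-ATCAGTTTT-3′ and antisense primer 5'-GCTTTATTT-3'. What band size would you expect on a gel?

Forward primer ATCAGTTTT is found on the top strand at positions 29–37.
Reverse complement of the reverse primer: AAATAAAGC. This occurs on the top strand at positions 63–71.
The product runs from position 29 to position 71, so its length is 71 − 29 + 1 = 43 bp.

43 bp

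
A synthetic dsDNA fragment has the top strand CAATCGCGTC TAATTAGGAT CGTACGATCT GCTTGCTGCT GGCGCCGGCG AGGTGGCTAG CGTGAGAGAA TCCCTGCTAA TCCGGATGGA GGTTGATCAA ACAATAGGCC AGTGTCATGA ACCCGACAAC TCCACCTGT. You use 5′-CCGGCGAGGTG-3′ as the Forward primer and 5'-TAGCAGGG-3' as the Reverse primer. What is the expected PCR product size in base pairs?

Scanning the template, CCGGCGAGGTG occurs at positions 45–55; this primer anneals to the bottom strand there with its 3' end pointing downstream.
Reverse complement of the reverse primer: CCCTGCTA. This occurs on the top strand at positions 72–79.
The product runs from position 45 to position 79, so its length is 79 − 45 + 1 = 35 bp.

35 bp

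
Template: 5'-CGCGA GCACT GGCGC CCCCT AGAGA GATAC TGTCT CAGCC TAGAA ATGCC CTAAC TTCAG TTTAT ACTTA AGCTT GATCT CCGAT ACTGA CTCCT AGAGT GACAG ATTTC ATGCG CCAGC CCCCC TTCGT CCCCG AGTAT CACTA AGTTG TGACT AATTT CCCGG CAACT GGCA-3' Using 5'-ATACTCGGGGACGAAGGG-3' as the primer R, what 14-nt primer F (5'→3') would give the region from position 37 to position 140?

The reverse primer's reverse complement CCCTTCGTCCCCGAGTAT matches the template at positions 123–140; the product starts at position 37.
The forward primer is identical to the top strand over positions 37–50: AGCCTAGAAATGCC.

5'-AGCCTAGAAATGCC-3'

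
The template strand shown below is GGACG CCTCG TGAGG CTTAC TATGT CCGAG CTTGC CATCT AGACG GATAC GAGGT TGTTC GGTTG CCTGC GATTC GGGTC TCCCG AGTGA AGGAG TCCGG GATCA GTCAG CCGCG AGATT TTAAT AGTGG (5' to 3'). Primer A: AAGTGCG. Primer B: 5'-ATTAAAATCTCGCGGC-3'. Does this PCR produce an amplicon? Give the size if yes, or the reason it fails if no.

Primer A (AAGTGCG) does not match the top strand, and its reverse complement CGCACTT does not match either.
With no annealing site for primer A, no amplification occurs.

No product — primer A has no binding site in the template.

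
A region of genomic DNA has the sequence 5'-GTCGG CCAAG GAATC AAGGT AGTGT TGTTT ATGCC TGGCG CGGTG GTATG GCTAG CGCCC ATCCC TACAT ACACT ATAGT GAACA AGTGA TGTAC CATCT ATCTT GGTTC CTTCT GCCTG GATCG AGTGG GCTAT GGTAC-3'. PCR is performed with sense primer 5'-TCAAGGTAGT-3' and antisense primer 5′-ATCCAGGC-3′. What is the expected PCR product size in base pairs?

110 bp

Scanning the template, TCAAGGTAGT occurs at positions 14–23; this primer anneals to the bottom strand there with its 3' end pointing downstream.
Reverse complement of the reverse primer: GCCTGGAT. This occurs on the top strand at positions 116–123.
Amplicon spans positions 14–123: 110 bp.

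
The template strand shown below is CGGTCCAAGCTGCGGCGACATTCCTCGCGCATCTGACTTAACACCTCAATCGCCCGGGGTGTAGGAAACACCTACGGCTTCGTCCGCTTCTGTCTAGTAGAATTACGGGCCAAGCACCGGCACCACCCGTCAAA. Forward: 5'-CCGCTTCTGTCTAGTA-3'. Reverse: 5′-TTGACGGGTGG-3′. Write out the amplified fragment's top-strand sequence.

5'-CCGCTTCTGTCTAGTAGAATTACGGGCCAAGCACCGGCACCACCCGTCAA-3'

The forward primer matches the template at positions 84–99.
The reverse primer's reverse complement is CCACCCGTCAA, which matches the template at positions 123–133.
The product is the template from position 84 through 133 (50 bp).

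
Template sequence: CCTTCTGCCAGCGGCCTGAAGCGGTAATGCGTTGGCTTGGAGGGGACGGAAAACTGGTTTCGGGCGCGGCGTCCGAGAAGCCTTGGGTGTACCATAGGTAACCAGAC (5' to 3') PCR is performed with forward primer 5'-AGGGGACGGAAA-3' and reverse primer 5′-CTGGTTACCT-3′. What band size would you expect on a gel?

Forward primer AGGGGACGGAAA is found on the top strand at positions 41–52.
The reverse primer's reverse complement is AGGTAACCAG, which matches the template at positions 96–105.
Amplicon spans positions 41–105: 65 bp.

65 bp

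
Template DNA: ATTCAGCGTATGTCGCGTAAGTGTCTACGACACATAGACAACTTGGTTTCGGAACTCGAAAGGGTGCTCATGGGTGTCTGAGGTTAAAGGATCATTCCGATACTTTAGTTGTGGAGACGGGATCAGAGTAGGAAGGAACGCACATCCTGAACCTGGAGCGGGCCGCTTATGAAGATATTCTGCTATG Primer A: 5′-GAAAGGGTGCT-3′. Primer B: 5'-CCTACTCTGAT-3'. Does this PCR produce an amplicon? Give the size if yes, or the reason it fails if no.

Primer A (GAAAGGGTGCT) matches the top strand at positions 58–68; it acts as a forward primer.
Primer B's reverse complement is ATCAGAGTAGG, matching the top strand at positions 122–132; it acts as a reverse primer.
The 3' ends face each other across positions 58–132, giving a 75 bp product.

Yes — a 75 bp product.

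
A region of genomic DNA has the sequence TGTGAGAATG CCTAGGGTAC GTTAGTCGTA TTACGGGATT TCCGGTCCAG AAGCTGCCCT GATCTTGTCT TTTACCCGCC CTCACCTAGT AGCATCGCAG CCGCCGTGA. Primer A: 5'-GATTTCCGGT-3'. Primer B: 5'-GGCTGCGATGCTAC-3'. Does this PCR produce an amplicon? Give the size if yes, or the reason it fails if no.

Primer A (GATTTCCGGT) matches the top strand at positions 37–46; it acts as a forward primer.
Primer B's reverse complement is GTAGCATCGCAGCC, matching the top strand at positions 89–102; it acts as a reverse primer.
The 3' ends face each other across positions 37–102, giving a 66 bp product.

Yes — a 66 bp product.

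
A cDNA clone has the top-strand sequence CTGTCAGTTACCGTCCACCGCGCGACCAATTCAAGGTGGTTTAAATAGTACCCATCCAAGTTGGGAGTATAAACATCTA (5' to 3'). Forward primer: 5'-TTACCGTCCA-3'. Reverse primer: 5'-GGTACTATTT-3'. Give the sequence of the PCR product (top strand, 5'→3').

Scanning the template, TTACCGTCCA occurs at positions 8–17; this primer anneals to the bottom strand there with its 3' end pointing downstream.
The reverse primer's reverse complement is AAATAGTACC, which matches the template at positions 43–52.
The product is the template from position 8 through 52 (45 bp).

5'-TTACCGTCCACCGCGCGACCAATTCAAGGTGGTTTAAATAGTACC-3'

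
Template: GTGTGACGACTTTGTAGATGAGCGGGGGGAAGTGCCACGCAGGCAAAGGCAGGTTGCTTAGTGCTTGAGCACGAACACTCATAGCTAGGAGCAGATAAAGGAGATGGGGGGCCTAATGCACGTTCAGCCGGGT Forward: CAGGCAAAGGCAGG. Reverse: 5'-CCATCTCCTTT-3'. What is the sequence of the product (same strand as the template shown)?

Forward primer CAGGCAAAGGCAGG is found on the top strand at positions 40–53.
The reverse primer's reverse complement is AAAGGAGATGG, which matches the template at positions 97–107.
The product is the template from position 40 through 107 (68 bp).

5'-CAGGCAAAGGCAGGTTGCTTAGTGCTTGAGCACGAACACTCATAGCTAGGAGCAGATAAAGGAGATGG-3'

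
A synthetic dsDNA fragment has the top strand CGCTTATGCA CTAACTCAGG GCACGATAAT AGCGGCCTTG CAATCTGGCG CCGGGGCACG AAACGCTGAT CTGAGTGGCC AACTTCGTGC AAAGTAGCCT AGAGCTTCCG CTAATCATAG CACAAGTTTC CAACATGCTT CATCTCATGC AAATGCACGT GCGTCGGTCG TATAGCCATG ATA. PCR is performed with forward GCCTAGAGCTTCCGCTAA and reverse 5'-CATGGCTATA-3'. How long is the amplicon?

Scanning the template, GCCTAGAGCTTCCGCTAA occurs at positions 97–114; this primer anneals to the bottom strand there with its 3' end pointing downstream.
Taking the reverse complement of CATGGCTATA gives TATAGCCATG, found at positions 171–180 on the template; the primer anneals here to the top strand with its 3' end pointing upstream.
The product runs from position 97 to position 180, so its length is 180 − 97 + 1 = 84 bp.

84 bp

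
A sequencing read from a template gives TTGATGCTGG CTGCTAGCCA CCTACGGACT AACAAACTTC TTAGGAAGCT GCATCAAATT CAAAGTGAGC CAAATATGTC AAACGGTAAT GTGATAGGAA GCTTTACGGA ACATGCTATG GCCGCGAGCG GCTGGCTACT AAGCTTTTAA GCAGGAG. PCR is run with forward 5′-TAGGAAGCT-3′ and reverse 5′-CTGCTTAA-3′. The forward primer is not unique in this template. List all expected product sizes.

113 bp, 60 bp

The forward primer TAGGAAGCT matches the top strand at positions 42–50, 95–103.
The reverse primer's reverse complement is TTAAGCAG, matching at positions 147–154.
Each forward site pairs with the reverse site to give a product ending at position 154: sizes 113, 60 bp.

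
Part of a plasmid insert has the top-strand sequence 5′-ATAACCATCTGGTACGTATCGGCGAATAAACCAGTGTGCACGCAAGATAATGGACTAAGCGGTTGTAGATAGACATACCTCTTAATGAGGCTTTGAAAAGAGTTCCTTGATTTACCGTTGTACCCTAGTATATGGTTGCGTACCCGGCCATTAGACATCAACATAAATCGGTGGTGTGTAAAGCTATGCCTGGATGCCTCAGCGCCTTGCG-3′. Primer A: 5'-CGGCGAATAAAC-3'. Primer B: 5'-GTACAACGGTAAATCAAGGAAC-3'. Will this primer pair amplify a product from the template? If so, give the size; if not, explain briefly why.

Primer A (CGGCGAATAAAC) matches the top strand at positions 20–31; it acts as a forward primer.
Primer B's reverse complement is GTTCCTTGATTTACCGTTGTAC, matching the top strand at positions 102–123; it acts as a reverse primer.
The 3' ends face each other across positions 20–123, giving a 104 bp product.

Yes — a 104 bp product.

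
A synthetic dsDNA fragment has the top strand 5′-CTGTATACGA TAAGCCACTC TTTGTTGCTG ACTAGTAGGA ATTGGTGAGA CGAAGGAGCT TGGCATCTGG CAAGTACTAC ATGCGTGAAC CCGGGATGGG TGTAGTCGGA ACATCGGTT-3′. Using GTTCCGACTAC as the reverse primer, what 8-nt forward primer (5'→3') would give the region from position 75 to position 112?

The reverse primer's reverse complement GTAGTCGGAAC matches the template at positions 102–112; the product starts at position 75.
The forward primer is identical to the top strand over positions 75–82: TACTACAT.

5'-TACTACAT-3'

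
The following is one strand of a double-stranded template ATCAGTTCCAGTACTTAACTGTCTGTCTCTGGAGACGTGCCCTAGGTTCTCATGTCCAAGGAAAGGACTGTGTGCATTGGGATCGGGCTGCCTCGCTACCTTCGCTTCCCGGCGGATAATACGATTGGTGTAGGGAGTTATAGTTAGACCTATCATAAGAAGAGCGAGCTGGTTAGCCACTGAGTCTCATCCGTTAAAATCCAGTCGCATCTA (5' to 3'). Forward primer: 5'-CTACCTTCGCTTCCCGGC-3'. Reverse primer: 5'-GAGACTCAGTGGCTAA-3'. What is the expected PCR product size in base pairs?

Forward primer CTACCTTCGCTTCCCGGC is found on the top strand at positions 96–113.
Taking the reverse complement of GAGACTCAGTGGCTAA gives TTAGCCACTGAGTCTC, found at positions 173–188 on the template; the primer anneals here to the top strand with its 3' end pointing upstream.
Amplicon spans positions 96–188: 93 bp.

93 bp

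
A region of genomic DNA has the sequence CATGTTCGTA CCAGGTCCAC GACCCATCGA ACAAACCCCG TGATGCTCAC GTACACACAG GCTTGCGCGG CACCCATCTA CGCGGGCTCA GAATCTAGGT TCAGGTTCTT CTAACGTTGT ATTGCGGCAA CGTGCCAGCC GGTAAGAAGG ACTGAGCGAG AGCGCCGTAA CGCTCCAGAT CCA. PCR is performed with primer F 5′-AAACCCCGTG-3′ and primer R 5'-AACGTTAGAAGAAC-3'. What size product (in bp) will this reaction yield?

Scanning the template, AAACCCCGTG occurs at positions 33–42; this primer anneals to the bottom strand there with its 3' end pointing downstream.
Reverse complement of the reverse primer: GTTCTTCTAACGTT. This occurs on the top strand at positions 105–118.
Amplicon spans positions 33–118: 86 bp.

86 bp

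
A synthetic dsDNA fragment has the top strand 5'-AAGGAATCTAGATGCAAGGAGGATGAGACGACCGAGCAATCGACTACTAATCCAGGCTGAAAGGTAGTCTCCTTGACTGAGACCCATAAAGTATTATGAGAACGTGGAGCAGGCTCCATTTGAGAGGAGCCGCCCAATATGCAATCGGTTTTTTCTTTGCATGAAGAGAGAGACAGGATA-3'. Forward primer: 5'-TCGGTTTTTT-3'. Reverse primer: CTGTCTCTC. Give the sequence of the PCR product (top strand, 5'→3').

5'-TCGGTTTTTTCTTTGCATGAAGAGAGAGACAG-3'

Forward primer TCGGTTTTTT is found on the top strand at positions 145–154.
Reverse complement of the reverse primer: GAGAGACAG. This occurs on the top strand at positions 168–176.
The product is the template from position 145 through 176 (32 bp).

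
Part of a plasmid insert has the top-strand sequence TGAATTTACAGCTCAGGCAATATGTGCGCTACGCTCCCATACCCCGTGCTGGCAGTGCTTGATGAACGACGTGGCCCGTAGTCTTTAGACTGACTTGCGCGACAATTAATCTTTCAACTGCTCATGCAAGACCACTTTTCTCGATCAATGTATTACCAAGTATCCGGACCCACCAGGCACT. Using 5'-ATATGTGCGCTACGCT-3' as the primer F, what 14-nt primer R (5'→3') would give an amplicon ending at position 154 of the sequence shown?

The forward primer binds at positions 20–35; the product's 3' end on the top strand is position 154.
The reverse primer anneals to the top strand over positions 141–154, i.e. to TCGATCAATGTATT.
Its sequence written 5'→3' is the reverse complement: AATACATTGATCGA.

5'-AATACATTGATCGA-3'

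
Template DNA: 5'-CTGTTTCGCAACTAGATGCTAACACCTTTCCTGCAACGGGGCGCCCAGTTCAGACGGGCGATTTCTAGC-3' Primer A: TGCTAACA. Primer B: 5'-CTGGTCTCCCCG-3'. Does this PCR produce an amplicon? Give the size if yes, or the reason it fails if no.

No product — primer B has no binding site in the template.

Primer B (CTGGTCTCCCCG) does not match the top strand, and its reverse complement CGGGGAGACCAG does not match either.
With no annealing site for primer B, no amplification occurs.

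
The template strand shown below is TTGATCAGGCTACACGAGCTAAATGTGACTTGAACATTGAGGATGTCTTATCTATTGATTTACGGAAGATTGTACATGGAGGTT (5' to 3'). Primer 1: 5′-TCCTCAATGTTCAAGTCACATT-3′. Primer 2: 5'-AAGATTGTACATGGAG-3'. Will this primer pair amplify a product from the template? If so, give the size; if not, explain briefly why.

No product — the primers' 3' ends point away from each other.

Primer 1 (TCCTCAATGTTCAAGTCACATT) has reverse complement AATGTGACTTGAACATTGAGGA, which matches the top strand at positions 22–43; primer 1 anneals to the top strand there with its 3' end pointing upstream toward position 22.
Primer 2 (AAGATTGTACATGGAG) matches the top strand directly at positions 66–81; it anneals to the bottom strand with its 3' end pointing downstream toward position 81.
The 3' ends diverge (primer 1 extends toward position 1, primer 2 toward position 84), so the primers never converge on a shared product.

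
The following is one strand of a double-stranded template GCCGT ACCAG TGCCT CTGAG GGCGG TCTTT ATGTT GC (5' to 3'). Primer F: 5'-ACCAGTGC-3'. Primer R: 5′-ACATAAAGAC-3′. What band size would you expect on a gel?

The forward primer matches the template at positions 6–13.
The reverse primer's reverse complement is GTCTTTATGT, which matches the template at positions 25–34.
The product runs from position 6 to position 34, so its length is 34 − 6 + 1 = 29 bp.

29 bp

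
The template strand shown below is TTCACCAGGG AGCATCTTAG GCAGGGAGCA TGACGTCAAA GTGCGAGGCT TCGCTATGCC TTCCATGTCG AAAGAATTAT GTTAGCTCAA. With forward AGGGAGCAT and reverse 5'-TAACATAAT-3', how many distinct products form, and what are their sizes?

The forward primer AGGGAGCAT matches the top strand at positions 7–15, 23–31.
The reverse primer's reverse complement is ATTATGTTA, matching at positions 76–84.
Each forward site pairs with the reverse site to give a product ending at position 84: sizes 78, 62 bp.

Two products: 78 bp, 62 bp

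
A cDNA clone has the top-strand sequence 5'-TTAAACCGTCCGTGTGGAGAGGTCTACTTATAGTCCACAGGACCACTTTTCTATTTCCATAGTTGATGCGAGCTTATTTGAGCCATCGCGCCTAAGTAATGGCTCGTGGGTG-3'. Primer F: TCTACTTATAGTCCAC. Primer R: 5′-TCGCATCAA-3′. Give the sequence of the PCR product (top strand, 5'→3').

The forward primer matches the template at positions 23–38.
Taking the reverse complement of TCGCATCAA gives TTGATGCGA, found at positions 63–71 on the template; the primer anneals here to the top strand with its 3' end pointing upstream.
The product is the template from position 23 through 71 (49 bp).

5'-TCTACTTATAGTCCACAGGACCACTTTTCTATTTCCATAGTTGATGCGA-3'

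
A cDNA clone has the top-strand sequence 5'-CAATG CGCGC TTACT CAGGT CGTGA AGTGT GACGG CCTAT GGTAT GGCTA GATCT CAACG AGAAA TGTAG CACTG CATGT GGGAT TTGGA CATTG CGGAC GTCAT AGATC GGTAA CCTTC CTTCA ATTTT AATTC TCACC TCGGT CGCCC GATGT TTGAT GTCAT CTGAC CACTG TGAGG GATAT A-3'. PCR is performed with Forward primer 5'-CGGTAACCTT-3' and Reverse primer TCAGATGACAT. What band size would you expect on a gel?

Forward primer CGGTAACCTT is found on the top strand at positions 110–119.
Reverse complement of the reverse primer: ATGTCATCTGA. This occurs on the top strand at positions 159–169.
The product runs from position 110 to position 169, so its length is 169 − 110 + 1 = 60 bp.

60 bp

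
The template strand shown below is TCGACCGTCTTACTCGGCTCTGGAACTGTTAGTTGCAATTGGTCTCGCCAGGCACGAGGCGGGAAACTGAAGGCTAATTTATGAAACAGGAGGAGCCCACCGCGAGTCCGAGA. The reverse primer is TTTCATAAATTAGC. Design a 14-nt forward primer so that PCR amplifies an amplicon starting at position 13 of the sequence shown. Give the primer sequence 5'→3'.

5'-CTCGGCTCTGGAAC-3'

The reverse primer's reverse complement GCTAATTTATGAAA matches the template at positions 73–86; the product starts at position 13.
The forward primer is identical to the top strand over positions 13–26: CTCGGCTCTGGAAC.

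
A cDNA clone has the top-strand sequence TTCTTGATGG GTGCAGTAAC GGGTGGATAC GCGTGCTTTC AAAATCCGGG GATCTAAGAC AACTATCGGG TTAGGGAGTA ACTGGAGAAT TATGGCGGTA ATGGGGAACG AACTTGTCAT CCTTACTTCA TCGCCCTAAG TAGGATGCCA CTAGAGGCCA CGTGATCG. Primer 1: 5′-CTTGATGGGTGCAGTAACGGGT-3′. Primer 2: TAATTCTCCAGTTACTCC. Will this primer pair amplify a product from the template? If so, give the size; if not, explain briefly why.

Primer 1 (CTTGATGGGTGCAGTAACGGGT) matches the top strand at positions 3–24; it acts as a forward primer.
Primer 2's reverse complement is GGAGTAACTGGAGAATTA, matching the top strand at positions 75–92; it acts as a reverse primer.
The 3' ends face each other across positions 3–92, giving a 90 bp product.

Yes — a 90 bp product.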